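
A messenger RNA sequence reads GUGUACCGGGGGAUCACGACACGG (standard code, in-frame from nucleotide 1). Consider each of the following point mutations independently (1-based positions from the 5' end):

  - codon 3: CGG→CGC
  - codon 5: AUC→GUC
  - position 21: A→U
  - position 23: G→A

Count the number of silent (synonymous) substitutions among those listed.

2

Codon 3: CGG (Arg) → CGC (Arg) — synonymous.
Codon 5: AUC (Ile) → GUC (Val) — missense.
Codon 7: ACA (Thr) → ACU (Thr) — synonymous.
Codon 8: CGG (Arg) → CAG (Gln) — missense.
Synonymous: 2 of 4.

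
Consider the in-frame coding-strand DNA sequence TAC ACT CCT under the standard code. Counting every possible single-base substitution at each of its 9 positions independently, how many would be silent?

Codon 1 (TAC, Tyr): 1 synonymous substitution.
Codon 2 (ACT, Thr): 3 synonymous substitutions.
Codon 3 (CCT, Pro): 3 synonymous substitutions.
Total: 1 + 3 + 3 = 7.

7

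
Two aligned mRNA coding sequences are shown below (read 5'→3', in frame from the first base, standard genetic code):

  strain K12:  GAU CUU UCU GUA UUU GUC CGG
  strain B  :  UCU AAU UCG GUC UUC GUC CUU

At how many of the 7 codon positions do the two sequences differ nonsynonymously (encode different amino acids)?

3

Codon 1: GAU Asp / UCU Ser — nonsynonymous.
Codon 2: CUU Leu / AAU Asn — nonsynonymous.
Codon 3: UCU Ser / UCG Ser — synonymous.
Codon 4: GUA Val / GUC Val — synonymous.
Codon 5: UUU Phe / UUC Phe — synonymous.
Codon 6: GUC Val / GUC Val — identical.
Codon 7: CGG Arg / CUU Leu — nonsynonymous.
Nonsynonymous differences: 3.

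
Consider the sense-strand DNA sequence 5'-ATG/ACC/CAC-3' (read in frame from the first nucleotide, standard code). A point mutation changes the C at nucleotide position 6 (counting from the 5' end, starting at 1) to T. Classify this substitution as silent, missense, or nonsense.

Position 6 falls in codon 2: ACC → Thr.
After the substitution the codon is ACT → Thr.
Both encode Thr, so the change is synonymous.

silent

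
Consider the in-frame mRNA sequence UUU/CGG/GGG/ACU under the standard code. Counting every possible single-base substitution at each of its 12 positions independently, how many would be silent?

11

Codon 1 (UUU, Phe): 1 synonymous substitution.
Codon 2 (CGG, Arg): 4 synonymous substitutions.
Codon 3 (GGG, Gly): 3 synonymous substitutions.
Codon 4 (ACU, Thr): 3 synonymous substitutions.
Total: 1 + 4 + 3 + 3 = 11.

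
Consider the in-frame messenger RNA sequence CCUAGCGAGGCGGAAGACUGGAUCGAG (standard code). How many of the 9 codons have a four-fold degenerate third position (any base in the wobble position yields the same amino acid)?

2

Codon 1 CCU (Pro): third position 4-fold.
Codon 2 AGC (Ser): third position 2-fold.
Codon 3 GAG (Glu): third position 2-fold.
Codon 4 GCG (Ala): third position 4-fold.
Codon 5 GAA (Glu): third position 2-fold.
Codon 6 GAC (Asp): third position 2-fold.
Codon 7 UGG (Trp): third position 1-fold.
Codon 8 AUC (Ile): third position 3-fold.
Codon 9 GAG (Glu): third position 2-fold.
Four-fold degenerate third positions: 2.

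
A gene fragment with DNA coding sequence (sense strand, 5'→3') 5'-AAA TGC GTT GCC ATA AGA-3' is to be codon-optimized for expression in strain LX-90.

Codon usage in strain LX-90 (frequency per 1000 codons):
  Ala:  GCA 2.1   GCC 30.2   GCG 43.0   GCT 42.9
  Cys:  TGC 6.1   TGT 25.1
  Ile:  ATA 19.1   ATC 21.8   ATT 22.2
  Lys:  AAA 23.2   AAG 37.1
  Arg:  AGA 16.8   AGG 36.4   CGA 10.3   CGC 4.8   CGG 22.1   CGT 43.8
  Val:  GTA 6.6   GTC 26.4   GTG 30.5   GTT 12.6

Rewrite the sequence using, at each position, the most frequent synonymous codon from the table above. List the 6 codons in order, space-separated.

AAG TGT GTG GCG ATT CGT

Codon 1 (Lys): best is AAG at 37.1.
Codon 2 (Cys): best is TGT at 25.1.
Codon 3 (Val): best is GTG at 30.5.
Codon 4 (Ala): best is GCG at 43.0.
Codon 5 (Ile): best is ATT at 22.2.
Codon 6 (Arg): best is CGT at 43.8.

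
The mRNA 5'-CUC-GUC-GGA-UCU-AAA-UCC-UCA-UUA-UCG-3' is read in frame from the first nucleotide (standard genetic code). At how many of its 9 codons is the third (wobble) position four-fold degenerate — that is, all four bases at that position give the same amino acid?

Codon 1 CUC (Leu): third position 4-fold.
Codon 2 GUC (Val): third position 4-fold.
Codon 3 GGA (Gly): third position 4-fold.
Codon 4 UCU (Ser): third position 4-fold.
Codon 5 AAA (Lys): third position 2-fold.
Codon 6 UCC (Ser): third position 4-fold.
Codon 7 UCA (Ser): third position 4-fold.
Codon 8 UUA (Leu): third position 2-fold.
Codon 9 UCG (Ser): third position 4-fold.
Four-fold degenerate third positions: 7.

7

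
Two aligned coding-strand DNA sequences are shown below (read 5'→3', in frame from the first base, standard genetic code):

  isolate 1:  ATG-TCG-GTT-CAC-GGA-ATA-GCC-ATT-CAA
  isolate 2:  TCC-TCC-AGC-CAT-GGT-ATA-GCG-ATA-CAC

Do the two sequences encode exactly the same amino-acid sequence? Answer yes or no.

Codon 1: ATG Met / TCC Ser — nonsynonymous.
Codon 2: TCG Ser / TCC Ser — synonymous.
Codon 3: GTT Val / AGC Ser — nonsynonymous.
Codon 4: CAC His / CAT His — synonymous.
Codon 5: GGA Gly / GGT Gly — synonymous.
Codon 6: ATA Ile / ATA Ile — identical.
Codon 7: GCC Ala / GCG Ala — synonymous.
Codon 8: ATT Ile / ATA Ile — synonymous.
Codon 9: CAA Gln / CAC His — nonsynonymous.
Nonsynonymous differences: 3 → different protein.

no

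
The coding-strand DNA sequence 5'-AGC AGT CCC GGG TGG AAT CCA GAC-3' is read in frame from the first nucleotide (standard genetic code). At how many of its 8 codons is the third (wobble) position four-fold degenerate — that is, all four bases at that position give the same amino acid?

3

Codon 1 AGC (Ser): third position 2-fold.
Codon 2 AGT (Ser): third position 2-fold.
Codon 3 CCC (Pro): third position 4-fold.
Codon 4 GGG (Gly): third position 4-fold.
Codon 5 TGG (Trp): third position 1-fold.
Codon 6 AAT (Asn): third position 2-fold.
Codon 7 CCA (Pro): third position 4-fold.
Codon 8 GAC (Asp): third position 2-fold.
Four-fold degenerate third positions: 3.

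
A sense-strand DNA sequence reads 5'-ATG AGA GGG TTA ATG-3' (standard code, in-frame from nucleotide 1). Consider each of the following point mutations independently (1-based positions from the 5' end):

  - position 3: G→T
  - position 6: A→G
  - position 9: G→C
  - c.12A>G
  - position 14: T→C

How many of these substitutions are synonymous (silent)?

3

Codon 1: ATG (Met) → ATT (Ile) — missense.
Codon 2: AGA (Arg) → AGG (Arg) — synonymous.
Codon 3: GGG (Gly) → GGC (Gly) — synonymous.
Codon 4: TTA (Leu) → TTG (Leu) — synonymous.
Codon 5: ATG (Met) → ACG (Thr) — missense.
Synonymous: 3 of 5.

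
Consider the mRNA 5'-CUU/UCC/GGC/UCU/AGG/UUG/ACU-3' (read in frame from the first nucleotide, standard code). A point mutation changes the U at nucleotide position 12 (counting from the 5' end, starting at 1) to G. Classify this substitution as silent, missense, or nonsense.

Position 12 falls in codon 4: UCU → Ser.
After the substitution the codon is UCG → Ser.
Both encode Ser, so the change is synonymous.

silent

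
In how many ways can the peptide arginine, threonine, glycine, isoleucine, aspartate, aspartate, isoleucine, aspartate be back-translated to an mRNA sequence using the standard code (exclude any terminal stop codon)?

6912

Arg: 6 codons.
Thr: 4 codons.
Gly: 4 codons.
Ile: 3 codons.
Asp: 2 codons.
Asp: 2 codons.
Ile: 3 codons.
Asp: 2 codons.
6 × 4 × 4 × 3 × 2 × 2 × 3 × 2 = 6912.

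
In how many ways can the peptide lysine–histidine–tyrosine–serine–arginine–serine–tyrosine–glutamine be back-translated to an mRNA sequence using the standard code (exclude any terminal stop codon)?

Lys: 2 codons.
His: 2 codons.
Tyr: 2 codons.
Ser: 6 codons.
Arg: 6 codons.
Ser: 6 codons.
Tyr: 2 codons.
Gln: 2 codons.
2 × 2 × 2 × 6 × 6 × 6 × 2 × 2 = 6912.

6912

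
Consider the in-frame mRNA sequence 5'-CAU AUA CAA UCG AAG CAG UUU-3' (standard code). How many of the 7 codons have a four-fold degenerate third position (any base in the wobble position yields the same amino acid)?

1

Codon 1 CAU (His): third position 2-fold.
Codon 2 AUA (Ile): third position 3-fold.
Codon 3 CAA (Gln): third position 2-fold.
Codon 4 UCG (Ser): third position 4-fold.
Codon 5 AAG (Lys): third position 2-fold.
Codon 6 CAG (Gln): third position 2-fold.
Codon 7 UUU (Phe): third position 2-fold.
Four-fold degenerate third positions: 1.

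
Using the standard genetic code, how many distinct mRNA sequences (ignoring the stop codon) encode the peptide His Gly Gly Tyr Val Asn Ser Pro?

His: 2 codons.
Gly: 4 codons.
Gly: 4 codons.
Tyr: 2 codons.
Val: 4 codons.
Asn: 2 codons.
Ser: 6 codons.
Pro: 4 codons.
2 × 4 × 4 × 2 × 4 × 2 × 6 × 4 = 12288.

12288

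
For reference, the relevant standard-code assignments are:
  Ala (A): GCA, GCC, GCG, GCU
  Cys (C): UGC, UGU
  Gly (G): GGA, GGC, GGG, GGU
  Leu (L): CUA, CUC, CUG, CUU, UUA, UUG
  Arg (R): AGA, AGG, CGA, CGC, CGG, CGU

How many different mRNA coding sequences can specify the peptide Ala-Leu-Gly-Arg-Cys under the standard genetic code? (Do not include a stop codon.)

Ala: 4 codons.
Leu: 6 codons.
Gly: 4 codons.
Arg: 6 codons.
Cys: 2 codons.
4 × 6 × 4 × 6 × 2 = 1152.

1152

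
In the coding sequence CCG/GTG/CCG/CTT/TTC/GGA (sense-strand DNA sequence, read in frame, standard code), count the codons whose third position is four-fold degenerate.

Codon 1 CCG (Pro): third position 4-fold.
Codon 2 GTG (Val): third position 4-fold.
Codon 3 CCG (Pro): third position 4-fold.
Codon 4 CTT (Leu): third position 4-fold.
Codon 5 TTC (Phe): third position 2-fold.
Codon 6 GGA (Gly): third position 4-fold.
Four-fold degenerate third positions: 5.

5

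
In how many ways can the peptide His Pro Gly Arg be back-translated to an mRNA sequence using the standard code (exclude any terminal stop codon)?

192

His: 2 codons.
Pro: 4 codons.
Gly: 4 codons.
Arg: 6 codons.
2 × 4 × 4 × 6 = 192.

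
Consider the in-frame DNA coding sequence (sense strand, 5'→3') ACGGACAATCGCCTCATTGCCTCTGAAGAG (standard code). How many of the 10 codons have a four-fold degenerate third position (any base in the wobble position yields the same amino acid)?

5

Codon 1 ACG (Thr): third position 4-fold.
Codon 2 GAC (Asp): third position 2-fold.
Codon 3 AAT (Asn): third position 2-fold.
Codon 4 CGC (Arg): third position 4-fold.
Codon 5 CTC (Leu): third position 4-fold.
Codon 6 ATT (Ile): third position 3-fold.
Codon 7 GCC (Ala): third position 4-fold.
Codon 8 TCT (Ser): third position 4-fold.
Codon 9 GAA (Glu): third position 2-fold.
Codon 10 GAG (Glu): third position 2-fold.
Four-fold degenerate third positions: 5.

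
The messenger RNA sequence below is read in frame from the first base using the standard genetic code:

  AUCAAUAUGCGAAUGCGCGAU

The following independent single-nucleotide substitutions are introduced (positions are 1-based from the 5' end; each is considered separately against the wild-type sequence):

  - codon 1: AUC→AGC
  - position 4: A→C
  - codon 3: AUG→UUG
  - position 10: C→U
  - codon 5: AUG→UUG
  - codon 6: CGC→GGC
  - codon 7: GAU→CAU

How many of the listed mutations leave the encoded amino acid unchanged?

0

Codon 1: AUC (Ile) → AGC (Ser) — missense.
Codon 2: AAU (Asn) → CAU (His) — missense.
Codon 3: AUG (Met) → UUG (Leu) — missense.
Codon 4: CGA (Arg) → UGA (Stop) — nonsense.
Codon 5: AUG (Met) → UUG (Leu) — missense.
Codon 6: CGC (Arg) → GGC (Gly) — missense.
Codon 7: GAU (Asp) → CAU (His) — missense.
Synonymous: 0 of 7.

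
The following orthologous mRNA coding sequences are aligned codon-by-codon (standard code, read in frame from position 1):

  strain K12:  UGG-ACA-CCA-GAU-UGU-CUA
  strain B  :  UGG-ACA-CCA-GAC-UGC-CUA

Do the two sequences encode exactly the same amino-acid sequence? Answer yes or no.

Codon 1: UGG Trp / UGG Trp — identical.
Codon 2: ACA Thr / ACA Thr — identical.
Codon 3: CCA Pro / CCA Pro — identical.
Codon 4: GAU Asp / GAC Asp — synonymous.
Codon 5: UGU Cys / UGC Cys — synonymous.
Codon 6: CUA Leu / CUA Leu — identical.
Nonsynonymous differences: 0 → same protein.

yes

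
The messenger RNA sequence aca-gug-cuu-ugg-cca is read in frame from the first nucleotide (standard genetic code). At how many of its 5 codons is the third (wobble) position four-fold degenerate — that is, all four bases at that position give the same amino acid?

4

Codon 1 ACA (Thr): third position 4-fold.
Codon 2 GUG (Val): third position 4-fold.
Codon 3 CUU (Leu): third position 4-fold.
Codon 4 UGG (Trp): third position 1-fold.
Codon 5 CCA (Pro): third position 4-fold.
Four-fold degenerate third positions: 4.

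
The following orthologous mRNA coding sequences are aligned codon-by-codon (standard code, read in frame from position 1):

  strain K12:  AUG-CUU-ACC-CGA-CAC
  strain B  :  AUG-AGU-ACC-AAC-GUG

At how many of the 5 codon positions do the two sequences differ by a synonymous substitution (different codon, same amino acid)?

0

Codon 1: AUG Met / AUG Met — identical.
Codon 2: CUU Leu / AGU Ser — nonsynonymous.
Codon 3: ACC Thr / ACC Thr — identical.
Codon 4: CGA Arg / AAC Asn — nonsynonymous.
Codon 5: CAC His / GUG Val — nonsynonymous.
Synonymous differences: 0.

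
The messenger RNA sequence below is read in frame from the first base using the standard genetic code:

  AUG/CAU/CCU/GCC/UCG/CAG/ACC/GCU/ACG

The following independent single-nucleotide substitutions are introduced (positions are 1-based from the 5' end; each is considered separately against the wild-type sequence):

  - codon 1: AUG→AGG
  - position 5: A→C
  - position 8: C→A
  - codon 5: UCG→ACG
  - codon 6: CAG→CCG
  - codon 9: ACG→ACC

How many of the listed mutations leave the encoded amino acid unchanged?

1

Codon 1: AUG (Met) → AGG (Arg) — missense.
Codon 2: CAU (His) → CCU (Pro) — missense.
Codon 3: CCU (Pro) → CAU (His) — missense.
Codon 5: UCG (Ser) → ACG (Thr) — missense.
Codon 6: CAG (Gln) → CCG (Pro) — missense.
Codon 9: ACG (Thr) → ACC (Thr) — synonymous.
Synonymous: 1 of 6.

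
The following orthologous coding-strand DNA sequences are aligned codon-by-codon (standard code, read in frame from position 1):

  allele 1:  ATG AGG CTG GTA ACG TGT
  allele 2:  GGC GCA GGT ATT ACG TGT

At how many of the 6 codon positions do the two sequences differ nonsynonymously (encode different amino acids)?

Codon 1: ATG Met / GGC Gly — nonsynonymous.
Codon 2: AGG Arg / GCA Ala — nonsynonymous.
Codon 3: CTG Leu / GGT Gly — nonsynonymous.
Codon 4: GTA Val / ATT Ile — nonsynonymous.
Codon 5: ACG Thr / ACG Thr — identical.
Codon 6: TGT Cys / TGT Cys — identical.
Nonsynonymous differences: 4.

4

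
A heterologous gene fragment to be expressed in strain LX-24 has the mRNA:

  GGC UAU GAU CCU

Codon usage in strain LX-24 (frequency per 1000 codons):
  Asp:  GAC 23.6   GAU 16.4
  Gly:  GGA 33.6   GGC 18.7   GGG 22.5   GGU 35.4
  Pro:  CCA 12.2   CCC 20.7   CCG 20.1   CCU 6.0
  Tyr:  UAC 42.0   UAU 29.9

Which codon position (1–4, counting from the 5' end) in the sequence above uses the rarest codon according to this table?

4

Codon 1 GGC (Gly): 18.7 per 1000.
Codon 2 UAU (Tyr): 29.9 per 1000.
Codon 3 GAU (Asp): 16.4 per 1000.
Codon 4 CCU (Pro): 6.0 per 1000.
Lowest frequency is 6.0 at codon 4.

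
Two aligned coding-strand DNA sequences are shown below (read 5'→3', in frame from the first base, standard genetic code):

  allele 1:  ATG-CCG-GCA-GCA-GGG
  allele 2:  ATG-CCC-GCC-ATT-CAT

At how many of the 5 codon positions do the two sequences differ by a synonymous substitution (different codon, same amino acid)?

Codon 1: ATG Met / ATG Met — identical.
Codon 2: CCG Pro / CCC Pro — synonymous.
Codon 3: GCA Ala / GCC Ala — synonymous.
Codon 4: GCA Ala / ATT Ile — nonsynonymous.
Codon 5: GGG Gly / CAT His — nonsynonymous.
Synonymous differences: 2.

2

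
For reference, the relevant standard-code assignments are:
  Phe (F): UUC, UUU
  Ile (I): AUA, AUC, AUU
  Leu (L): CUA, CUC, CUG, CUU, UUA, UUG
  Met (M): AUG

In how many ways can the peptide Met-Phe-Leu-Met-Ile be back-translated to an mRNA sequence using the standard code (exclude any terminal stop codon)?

36

Met: 1 codon.
Phe: 2 codons.
Leu: 6 codons.
Met: 1 codon.
Ile: 3 codons.
1 × 2 × 6 × 1 × 3 = 36.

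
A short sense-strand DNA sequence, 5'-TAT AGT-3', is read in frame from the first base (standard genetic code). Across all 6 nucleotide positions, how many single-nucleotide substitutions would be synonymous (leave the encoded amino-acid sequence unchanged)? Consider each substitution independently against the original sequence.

Codon 1 (TAT, Tyr): 1 synonymous substitution.
Codon 2 (AGT, Ser): 1 synonymous substitution.
Total: 1 + 1 = 2.

2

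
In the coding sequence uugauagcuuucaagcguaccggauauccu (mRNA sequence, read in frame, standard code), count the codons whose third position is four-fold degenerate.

5

Codon 1 UUG (Leu): third position 2-fold.
Codon 2 AUA (Ile): third position 3-fold.
Codon 3 GCU (Ala): third position 4-fold.
Codon 4 UUC (Phe): third position 2-fold.
Codon 5 AAG (Lys): third position 2-fold.
Codon 6 CGU (Arg): third position 4-fold.
Codon 7 ACC (Thr): third position 4-fold.
Codon 8 GGA (Gly): third position 4-fold.
Codon 9 UAU (Tyr): third position 2-fold.
Codon 10 CCU (Pro): third position 4-fold.
Four-fold degenerate third positions: 5.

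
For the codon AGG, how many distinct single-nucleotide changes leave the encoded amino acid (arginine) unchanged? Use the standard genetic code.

Position 1: CGG → 1 synonymous.
Position 2: none → 0 synonymous.
Position 3: AGA → 1 synonymous.
Total: 1 + 0 + 1 = 2.

2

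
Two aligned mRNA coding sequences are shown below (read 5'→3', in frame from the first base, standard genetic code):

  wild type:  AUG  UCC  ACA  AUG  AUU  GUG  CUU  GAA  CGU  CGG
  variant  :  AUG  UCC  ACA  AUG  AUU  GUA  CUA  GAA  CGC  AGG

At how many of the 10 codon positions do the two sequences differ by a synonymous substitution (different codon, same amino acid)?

4

Codon 1: AUG Met / AUG Met — identical.
Codon 2: UCC Ser / UCC Ser — identical.
Codon 3: ACA Thr / ACA Thr — identical.
Codon 4: AUG Met / AUG Met — identical.
Codon 5: AUU Ile / AUU Ile — identical.
Codon 6: GUG Val / GUA Val — synonymous.
Codon 7: CUU Leu / CUA Leu — synonymous.
Codon 8: GAA Glu / GAA Glu — identical.
Codon 9: CGU Arg / CGC Arg — synonymous.
Codon 10: CGG Arg / AGG Arg — synonymous.
Synonymous differences: 4.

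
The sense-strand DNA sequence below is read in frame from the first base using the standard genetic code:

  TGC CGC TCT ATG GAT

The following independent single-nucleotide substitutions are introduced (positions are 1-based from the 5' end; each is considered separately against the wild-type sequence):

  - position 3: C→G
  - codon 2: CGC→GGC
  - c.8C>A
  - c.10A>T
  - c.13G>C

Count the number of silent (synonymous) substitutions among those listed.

Codon 1: TGC (Cys) → TGG (Trp) — missense.
Codon 2: CGC (Arg) → GGC (Gly) — missense.
Codon 3: TCT (Ser) → TAT (Tyr) — missense.
Codon 4: ATG (Met) → TTG (Leu) — missense.
Codon 5: GAT (Asp) → CAT (His) — missense.
Synonymous: 0 of 5.

0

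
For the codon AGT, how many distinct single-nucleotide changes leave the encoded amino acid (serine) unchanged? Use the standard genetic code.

1

Position 1: none → 0 synonymous.
Position 2: none → 0 synonymous.
Position 3: AGC → 1 synonymous.
Total: 0 + 0 + 1 = 1.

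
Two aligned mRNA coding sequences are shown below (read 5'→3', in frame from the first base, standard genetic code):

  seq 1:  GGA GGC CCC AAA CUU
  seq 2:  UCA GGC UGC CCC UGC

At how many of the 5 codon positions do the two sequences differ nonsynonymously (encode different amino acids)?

Codon 1: GGA Gly / UCA Ser — nonsynonymous.
Codon 2: GGC Gly / GGC Gly — identical.
Codon 3: CCC Pro / UGC Cys — nonsynonymous.
Codon 4: AAA Lys / CCC Pro — nonsynonymous.
Codon 5: CUU Leu / UGC Cys — nonsynonymous.
Nonsynonymous differences: 4.

4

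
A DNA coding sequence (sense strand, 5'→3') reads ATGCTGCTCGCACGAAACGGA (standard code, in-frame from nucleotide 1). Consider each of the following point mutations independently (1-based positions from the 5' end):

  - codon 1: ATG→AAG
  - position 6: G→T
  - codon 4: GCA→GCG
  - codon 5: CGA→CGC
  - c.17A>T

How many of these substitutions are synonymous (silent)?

3

Codon 1: ATG (Met) → AAG (Lys) — missense.
Codon 2: CTG (Leu) → CTT (Leu) — synonymous.
Codon 4: GCA (Ala) → GCG (Ala) — synonymous.
Codon 5: CGA (Arg) → CGC (Arg) — synonymous.
Codon 6: AAC (Asn) → ATC (Ile) — missense.
Synonymous: 3 of 5.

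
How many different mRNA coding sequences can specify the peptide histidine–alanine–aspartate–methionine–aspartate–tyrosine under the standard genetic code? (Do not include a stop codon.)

His: 2 codons.
Ala: 4 codons.
Asp: 2 codons.
Met: 1 codon.
Asp: 2 codons.
Tyr: 2 codons.
2 × 4 × 2 × 1 × 2 × 2 = 64.

64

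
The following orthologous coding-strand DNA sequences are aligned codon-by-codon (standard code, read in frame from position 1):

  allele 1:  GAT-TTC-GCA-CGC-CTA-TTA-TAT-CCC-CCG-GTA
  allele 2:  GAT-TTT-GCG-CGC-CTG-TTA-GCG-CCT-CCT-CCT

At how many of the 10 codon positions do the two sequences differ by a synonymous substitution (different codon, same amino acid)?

5

Codon 1: GAT Asp / GAT Asp — identical.
Codon 2: TTC Phe / TTT Phe — synonymous.
Codon 3: GCA Ala / GCG Ala — synonymous.
Codon 4: CGC Arg / CGC Arg — identical.
Codon 5: CTA Leu / CTG Leu — synonymous.
Codon 6: TTA Leu / TTA Leu — identical.
Codon 7: TAT Tyr / GCG Ala — nonsynonymous.
Codon 8: CCC Pro / CCT Pro — synonymous.
Codon 9: CCG Pro / CCT Pro — synonymous.
Codon 10: GTA Val / CCT Pro — nonsynonymous.
Synonymous differences: 5.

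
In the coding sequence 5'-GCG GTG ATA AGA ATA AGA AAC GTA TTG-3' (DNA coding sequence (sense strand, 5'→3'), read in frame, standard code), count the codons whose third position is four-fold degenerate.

Codon 1 GCG (Ala): third position 4-fold.
Codon 2 GTG (Val): third position 4-fold.
Codon 3 ATA (Ile): third position 3-fold.
Codon 4 AGA (Arg): third position 2-fold.
Codon 5 ATA (Ile): third position 3-fold.
Codon 6 AGA (Arg): third position 2-fold.
Codon 7 AAC (Asn): third position 2-fold.
Codon 8 GTA (Val): third position 4-fold.
Codon 9 TTG (Leu): third position 2-fold.
Four-fold degenerate third positions: 3.

3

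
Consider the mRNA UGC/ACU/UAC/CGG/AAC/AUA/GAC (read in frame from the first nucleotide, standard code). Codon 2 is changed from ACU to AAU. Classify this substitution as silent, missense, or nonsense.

missense

Position 5 falls in codon 2: ACU → Thr.
After the substitution the codon is AAU → Asn.
Thr ≠ Asn, so this is a missense mutation.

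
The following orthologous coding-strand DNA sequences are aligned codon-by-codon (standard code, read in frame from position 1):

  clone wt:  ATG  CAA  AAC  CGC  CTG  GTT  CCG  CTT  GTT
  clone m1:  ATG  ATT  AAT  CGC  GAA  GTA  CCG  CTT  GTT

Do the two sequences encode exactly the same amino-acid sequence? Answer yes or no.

no

Codon 1: ATG Met / ATG Met — identical.
Codon 2: CAA Gln / ATT Ile — nonsynonymous.
Codon 3: AAC Asn / AAT Asn — synonymous.
Codon 4: CGC Arg / CGC Arg — identical.
Codon 5: CTG Leu / GAA Glu — nonsynonymous.
Codon 6: GTT Val / GTA Val — synonymous.
Codon 7: CCG Pro / CCG Pro — identical.
Codon 8: CTT Leu / CTT Leu — identical.
Codon 9: GTT Val / GTT Val — identical.
Nonsynonymous differences: 2 → different protein.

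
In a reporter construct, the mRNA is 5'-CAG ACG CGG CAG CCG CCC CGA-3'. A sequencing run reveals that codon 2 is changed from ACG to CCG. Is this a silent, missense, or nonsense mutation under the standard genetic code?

Position 4 falls in codon 2: ACG → Thr.
After the substitution the codon is CCG → Pro.
Thr ≠ Pro, so this is a missense mutation.

missense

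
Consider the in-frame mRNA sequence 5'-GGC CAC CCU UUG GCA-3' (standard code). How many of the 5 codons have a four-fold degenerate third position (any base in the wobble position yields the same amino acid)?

Codon 1 GGC (Gly): third position 4-fold.
Codon 2 CAC (His): third position 2-fold.
Codon 3 CCU (Pro): third position 4-fold.
Codon 4 UUG (Leu): third position 2-fold.
Codon 5 GCA (Ala): third position 4-fold.
Four-fold degenerate third positions: 3.

3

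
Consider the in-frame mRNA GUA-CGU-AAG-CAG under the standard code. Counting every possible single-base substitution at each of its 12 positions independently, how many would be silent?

8

Codon 1 (GUA, Val): 3 synonymous substitutions.
Codon 2 (CGU, Arg): 3 synonymous substitutions.
Codon 3 (AAG, Lys): 1 synonymous substitution.
Codon 4 (CAG, Gln): 1 synonymous substitution.
Total: 3 + 3 + 1 + 1 = 8.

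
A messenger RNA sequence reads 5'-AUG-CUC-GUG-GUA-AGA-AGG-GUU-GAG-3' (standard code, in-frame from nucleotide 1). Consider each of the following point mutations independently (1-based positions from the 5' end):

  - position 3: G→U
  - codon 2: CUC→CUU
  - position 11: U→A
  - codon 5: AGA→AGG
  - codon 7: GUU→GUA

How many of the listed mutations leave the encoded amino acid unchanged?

3

Codon 1: AUG (Met) → AUU (Ile) — missense.
Codon 2: CUC (Leu) → CUU (Leu) — synonymous.
Codon 4: GUA (Val) → GAA (Glu) — missense.
Codon 5: AGA (Arg) → AGG (Arg) — synonymous.
Codon 7: GUU (Val) → GUA (Val) — synonymous.
Synonymous: 3 of 5.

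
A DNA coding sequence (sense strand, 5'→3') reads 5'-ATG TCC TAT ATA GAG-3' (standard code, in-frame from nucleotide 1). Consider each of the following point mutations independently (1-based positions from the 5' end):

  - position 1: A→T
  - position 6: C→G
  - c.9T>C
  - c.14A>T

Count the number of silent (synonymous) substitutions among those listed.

2

Codon 1: ATG (Met) → TTG (Leu) — missense.
Codon 2: TCC (Ser) → TCG (Ser) — synonymous.
Codon 3: TAT (Tyr) → TAC (Tyr) — synonymous.
Codon 5: GAG (Glu) → GTG (Val) — missense.
Synonymous: 2 of 4.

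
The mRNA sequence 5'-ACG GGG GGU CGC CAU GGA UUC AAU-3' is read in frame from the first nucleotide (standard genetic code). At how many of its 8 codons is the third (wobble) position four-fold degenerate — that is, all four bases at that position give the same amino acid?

Codon 1 ACG (Thr): third position 4-fold.
Codon 2 GGG (Gly): third position 4-fold.
Codon 3 GGU (Gly): third position 4-fold.
Codon 4 CGC (Arg): third position 4-fold.
Codon 5 CAU (His): third position 2-fold.
Codon 6 GGA (Gly): third position 4-fold.
Codon 7 UUC (Phe): third position 2-fold.
Codon 8 AAU (Asn): third position 2-fold.
Four-fold degenerate third positions: 5.

5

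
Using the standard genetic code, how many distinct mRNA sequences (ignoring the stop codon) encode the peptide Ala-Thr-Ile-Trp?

48

Ala: 4 codons.
Thr: 4 codons.
Ile: 3 codons.
Trp: 1 codon.
4 × 4 × 3 × 1 = 48.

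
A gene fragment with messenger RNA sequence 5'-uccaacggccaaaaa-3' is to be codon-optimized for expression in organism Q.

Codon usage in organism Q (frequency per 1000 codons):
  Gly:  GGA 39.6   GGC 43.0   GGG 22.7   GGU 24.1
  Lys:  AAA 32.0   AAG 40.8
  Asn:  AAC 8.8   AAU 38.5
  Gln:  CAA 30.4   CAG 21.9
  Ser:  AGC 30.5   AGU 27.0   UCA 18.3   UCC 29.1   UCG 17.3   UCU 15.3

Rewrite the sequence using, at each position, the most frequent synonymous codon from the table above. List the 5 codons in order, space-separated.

Codon 1 (Ser): best is AGC at 30.5.
Codon 2 (Asn): best is AAU at 38.5.
Codon 3 (Gly): best is GGC at 43.0.
Codon 4 (Gln): best is CAA at 30.4.
Codon 5 (Lys): best is AAG at 40.8.

AGC AAU GGC CAA AAG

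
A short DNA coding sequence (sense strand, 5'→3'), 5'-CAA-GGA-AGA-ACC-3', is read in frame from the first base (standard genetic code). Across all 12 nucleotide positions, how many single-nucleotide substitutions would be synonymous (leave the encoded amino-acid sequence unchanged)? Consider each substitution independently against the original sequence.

Codon 1 (CAA, Gln): 1 synonymous substitution.
Codon 2 (GGA, Gly): 3 synonymous substitutions.
Codon 3 (AGA, Arg): 2 synonymous substitutions.
Codon 4 (ACC, Thr): 3 synonymous substitutions.
Total: 1 + 3 + 2 + 3 = 9.

9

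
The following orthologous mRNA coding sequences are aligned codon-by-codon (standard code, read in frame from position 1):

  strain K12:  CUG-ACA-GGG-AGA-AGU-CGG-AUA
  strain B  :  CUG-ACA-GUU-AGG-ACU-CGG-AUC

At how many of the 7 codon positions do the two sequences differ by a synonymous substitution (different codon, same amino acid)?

Codon 1: CUG Leu / CUG Leu — identical.
Codon 2: ACA Thr / ACA Thr — identical.
Codon 3: GGG Gly / GUU Val — nonsynonymous.
Codon 4: AGA Arg / AGG Arg — synonymous.
Codon 5: AGU Ser / ACU Thr — nonsynonymous.
Codon 6: CGG Arg / CGG Arg — identical.
Codon 7: AUA Ile / AUC Ile — synonymous.
Synonymous differences: 2.

2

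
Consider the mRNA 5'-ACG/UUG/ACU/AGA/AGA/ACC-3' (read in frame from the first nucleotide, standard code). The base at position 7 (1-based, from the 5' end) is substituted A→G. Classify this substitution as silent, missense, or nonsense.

Position 7 falls in codon 3: ACU → Thr.
After the substitution the codon is GCU → Ala.
Thr ≠ Ala, so this is a missense mutation.

missense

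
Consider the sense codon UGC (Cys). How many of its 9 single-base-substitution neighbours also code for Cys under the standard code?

Position 1: none → 0 synonymous.
Position 2: none → 0 synonymous.
Position 3: UGU → 1 synonymous.
Total: 0 + 0 + 1 = 1.

1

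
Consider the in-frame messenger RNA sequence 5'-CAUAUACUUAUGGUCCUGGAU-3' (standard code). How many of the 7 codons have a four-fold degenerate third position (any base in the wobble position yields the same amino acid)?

Codon 1 CAU (His): third position 2-fold.
Codon 2 AUA (Ile): third position 3-fold.
Codon 3 CUU (Leu): third position 4-fold.
Codon 4 AUG (Met): third position 1-fold.
Codon 5 GUC (Val): third position 4-fold.
Codon 6 CUG (Leu): third position 4-fold.
Codon 7 GAU (Asp): third position 2-fold.
Four-fold degenerate third positions: 3.

3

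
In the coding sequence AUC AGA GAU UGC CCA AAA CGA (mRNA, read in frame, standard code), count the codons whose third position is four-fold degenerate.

2

Codon 1 AUC (Ile): third position 3-fold.
Codon 2 AGA (Arg): third position 2-fold.
Codon 3 GAU (Asp): third position 2-fold.
Codon 4 UGC (Cys): third position 2-fold.
Codon 5 CCA (Pro): third position 4-fold.
Codon 6 AAA (Lys): third position 2-fold.
Codon 7 CGA (Arg): third position 4-fold.
Four-fold degenerate third positions: 2.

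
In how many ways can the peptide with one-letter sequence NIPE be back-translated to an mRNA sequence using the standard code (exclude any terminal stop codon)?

48

Asn: 2 codons.
Ile: 3 codons.
Pro: 4 codons.
Glu: 2 codons.
2 × 3 × 4 × 2 = 48.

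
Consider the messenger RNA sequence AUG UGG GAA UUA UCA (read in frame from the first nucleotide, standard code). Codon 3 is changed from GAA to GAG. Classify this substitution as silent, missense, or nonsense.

silent

Position 9 falls in codon 3: GAA → Glu.
After the substitution the codon is GAG → Glu.
Both encode Glu, so the change is synonymous.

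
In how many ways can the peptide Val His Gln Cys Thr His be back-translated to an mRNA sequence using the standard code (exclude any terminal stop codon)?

256

Val: 4 codons.
His: 2 codons.
Gln: 2 codons.
Cys: 2 codons.
Thr: 4 codons.
His: 2 codons.
4 × 2 × 2 × 2 × 4 × 2 = 256.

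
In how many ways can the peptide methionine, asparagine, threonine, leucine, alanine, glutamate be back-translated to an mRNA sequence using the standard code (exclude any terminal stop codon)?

Met: 1 codon.
Asn: 2 codons.
Thr: 4 codons.
Leu: 6 codons.
Ala: 4 codons.
Glu: 2 codons.
1 × 2 × 4 × 6 × 4 × 2 = 384.

384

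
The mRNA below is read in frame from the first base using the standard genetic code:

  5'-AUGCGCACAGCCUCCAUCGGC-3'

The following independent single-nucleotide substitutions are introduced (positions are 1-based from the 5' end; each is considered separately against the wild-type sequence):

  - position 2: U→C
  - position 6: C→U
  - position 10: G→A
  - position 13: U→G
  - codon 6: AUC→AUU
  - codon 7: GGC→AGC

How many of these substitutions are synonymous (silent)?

Codon 1: AUG (Met) → ACG (Thr) — missense.
Codon 2: CGC (Arg) → CGU (Arg) — synonymous.
Codon 4: GCC (Ala) → ACC (Thr) — missense.
Codon 5: UCC (Ser) → GCC (Ala) — missense.
Codon 6: AUC (Ile) → AUU (Ile) — synonymous.
Codon 7: GGC (Gly) → AGC (Ser) — missense.
Synonymous: 2 of 6.

2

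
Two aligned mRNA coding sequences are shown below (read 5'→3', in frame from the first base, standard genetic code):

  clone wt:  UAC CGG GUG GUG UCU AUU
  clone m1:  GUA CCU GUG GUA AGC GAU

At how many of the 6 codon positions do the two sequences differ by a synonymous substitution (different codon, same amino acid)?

Codon 1: UAC Tyr / GUA Val — nonsynonymous.
Codon 2: CGG Arg / CCU Pro — nonsynonymous.
Codon 3: GUG Val / GUG Val — identical.
Codon 4: GUG Val / GUA Val — synonymous.
Codon 5: UCU Ser / AGC Ser — synonymous.
Codon 6: AUU Ile / GAU Asp — nonsynonymous.
Synonymous differences: 2.

2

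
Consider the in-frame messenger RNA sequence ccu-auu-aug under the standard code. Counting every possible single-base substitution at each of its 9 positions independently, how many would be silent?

5

Codon 1 (CCU, Pro): 3 synonymous substitutions.
Codon 2 (AUU, Ile): 2 synonymous substitutions.
Codon 3 (AUG, Met): 0 synonymous substitutions.
Total: 3 + 2 + 0 = 5.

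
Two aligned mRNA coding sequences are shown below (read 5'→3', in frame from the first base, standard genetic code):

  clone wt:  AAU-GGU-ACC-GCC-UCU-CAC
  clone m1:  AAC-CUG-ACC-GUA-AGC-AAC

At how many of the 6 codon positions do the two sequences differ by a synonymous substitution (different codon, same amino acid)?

2

Codon 1: AAU Asn / AAC Asn — synonymous.
Codon 2: GGU Gly / CUG Leu — nonsynonymous.
Codon 3: ACC Thr / ACC Thr — identical.
Codon 4: GCC Ala / GUA Val — nonsynonymous.
Codon 5: UCU Ser / AGC Ser — synonymous.
Codon 6: CAC His / AAC Asn — nonsynonymous.
Synonymous differences: 2.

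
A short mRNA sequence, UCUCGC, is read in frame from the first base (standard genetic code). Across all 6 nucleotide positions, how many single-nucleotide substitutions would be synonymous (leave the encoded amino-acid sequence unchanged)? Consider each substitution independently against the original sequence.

Codon 1 (UCU, Ser): 3 synonymous substitutions.
Codon 2 (CGC, Arg): 3 synonymous substitutions.
Total: 3 + 3 = 6.

6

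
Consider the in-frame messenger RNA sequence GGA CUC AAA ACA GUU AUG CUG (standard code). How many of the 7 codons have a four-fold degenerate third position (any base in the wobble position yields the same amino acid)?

5

Codon 1 GGA (Gly): third position 4-fold.
Codon 2 CUC (Leu): third position 4-fold.
Codon 3 AAA (Lys): third position 2-fold.
Codon 4 ACA (Thr): third position 4-fold.
Codon 5 GUU (Val): third position 4-fold.
Codon 6 AUG (Met): third position 1-fold.
Codon 7 CUG (Leu): third position 4-fold.
Four-fold degenerate third positions: 5.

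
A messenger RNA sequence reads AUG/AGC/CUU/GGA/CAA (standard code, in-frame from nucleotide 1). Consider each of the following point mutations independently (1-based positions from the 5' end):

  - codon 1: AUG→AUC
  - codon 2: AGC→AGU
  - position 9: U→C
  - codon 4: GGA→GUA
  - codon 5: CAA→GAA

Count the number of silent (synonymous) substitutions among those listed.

Codon 1: AUG (Met) → AUC (Ile) — missense.
Codon 2: AGC (Ser) → AGU (Ser) — synonymous.
Codon 3: CUU (Leu) → CUC (Leu) — synonymous.
Codon 4: GGA (Gly) → GUA (Val) — missense.
Codon 5: CAA (Gln) → GAA (Glu) — missense.
Synonymous: 2 of 5.

2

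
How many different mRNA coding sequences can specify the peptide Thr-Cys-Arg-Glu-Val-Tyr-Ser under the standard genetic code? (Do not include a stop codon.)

4608

Thr: 4 codons.
Cys: 2 codons.
Arg: 6 codons.
Glu: 2 codons.
Val: 4 codons.
Tyr: 2 codons.
Ser: 6 codons.
4 × 2 × 6 × 2 × 4 × 2 × 6 = 4608.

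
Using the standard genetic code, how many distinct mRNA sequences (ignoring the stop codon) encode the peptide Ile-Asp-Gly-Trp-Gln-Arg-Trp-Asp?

Ile: 3 codons.
Asp: 2 codons.
Gly: 4 codons.
Trp: 1 codon.
Gln: 2 codons.
Arg: 6 codons.
Trp: 1 codon.
Asp: 2 codons.
3 × 2 × 4 × 1 × 2 × 6 × 1 × 2 = 576.

576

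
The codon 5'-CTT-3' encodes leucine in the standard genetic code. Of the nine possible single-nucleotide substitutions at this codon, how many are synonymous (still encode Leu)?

Position 1: none → 0 synonymous.
Position 2: none → 0 synonymous.
Position 3: CTC, CTA, CTG → 3 synonymous.
Total: 0 + 0 + 3 = 3.

3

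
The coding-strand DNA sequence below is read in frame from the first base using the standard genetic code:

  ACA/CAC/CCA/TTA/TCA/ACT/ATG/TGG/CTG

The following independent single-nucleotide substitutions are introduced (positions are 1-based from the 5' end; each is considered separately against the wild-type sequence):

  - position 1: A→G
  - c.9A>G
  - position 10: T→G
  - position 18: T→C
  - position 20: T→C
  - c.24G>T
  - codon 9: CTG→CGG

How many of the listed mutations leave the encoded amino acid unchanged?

2

Codon 1: ACA (Thr) → GCA (Ala) — missense.
Codon 3: CCA (Pro) → CCG (Pro) — synonymous.
Codon 4: TTA (Leu) → GTA (Val) — missense.
Codon 6: ACT (Thr) → ACC (Thr) — synonymous.
Codon 7: ATG (Met) → ACG (Thr) — missense.
Codon 8: TGG (Trp) → TGT (Cys) — missense.
Codon 9: CTG (Leu) → CGG (Arg) — missense.
Synonymous: 2 of 7.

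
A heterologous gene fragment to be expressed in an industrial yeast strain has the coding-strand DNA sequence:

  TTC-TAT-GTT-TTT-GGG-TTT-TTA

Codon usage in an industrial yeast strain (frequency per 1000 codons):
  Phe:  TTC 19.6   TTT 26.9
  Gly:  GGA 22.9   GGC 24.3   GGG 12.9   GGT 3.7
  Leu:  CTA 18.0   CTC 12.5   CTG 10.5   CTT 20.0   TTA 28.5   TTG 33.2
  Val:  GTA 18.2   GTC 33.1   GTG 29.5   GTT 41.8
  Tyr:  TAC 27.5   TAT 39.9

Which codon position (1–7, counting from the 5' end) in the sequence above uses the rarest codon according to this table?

5

Codon 1 TTC (Phe): 19.6 per 1000.
Codon 2 TAT (Tyr): 39.9 per 1000.
Codon 3 GTT (Val): 41.8 per 1000.
Codon 4 TTT (Phe): 26.9 per 1000.
Codon 5 GGG (Gly): 12.9 per 1000.
Codon 6 TTT (Phe): 26.9 per 1000.
Codon 7 TTA (Leu): 28.5 per 1000.
Lowest frequency is 12.9 at codon 5.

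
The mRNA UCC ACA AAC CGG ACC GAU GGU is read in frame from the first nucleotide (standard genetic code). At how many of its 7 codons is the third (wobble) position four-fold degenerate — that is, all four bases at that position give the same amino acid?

Codon 1 UCC (Ser): third position 4-fold.
Codon 2 ACA (Thr): third position 4-fold.
Codon 3 AAC (Asn): third position 2-fold.
Codon 4 CGG (Arg): third position 4-fold.
Codon 5 ACC (Thr): third position 4-fold.
Codon 6 GAU (Asp): third position 2-fold.
Codon 7 GGU (Gly): third position 4-fold.
Four-fold degenerate third positions: 5.

5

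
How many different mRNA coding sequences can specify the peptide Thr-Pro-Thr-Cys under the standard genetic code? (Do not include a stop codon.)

Thr: 4 codons.
Pro: 4 codons.
Thr: 4 codons.
Cys: 2 codons.
4 × 4 × 4 × 2 = 128.

128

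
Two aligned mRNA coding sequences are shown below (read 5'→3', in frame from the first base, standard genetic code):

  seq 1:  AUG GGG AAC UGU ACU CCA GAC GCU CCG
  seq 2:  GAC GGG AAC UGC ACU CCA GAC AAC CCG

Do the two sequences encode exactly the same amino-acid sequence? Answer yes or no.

no

Codon 1: AUG Met / GAC Asp — nonsynonymous.
Codon 2: GGG Gly / GGG Gly — identical.
Codon 3: AAC Asn / AAC Asn — identical.
Codon 4: UGU Cys / UGC Cys — synonymous.
Codon 5: ACU Thr / ACU Thr — identical.
Codon 6: CCA Pro / CCA Pro — identical.
Codon 7: GAC Asp / GAC Asp — identical.
Codon 8: GCU Ala / AAC Asn — nonsynonymous.
Codon 9: CCG Pro / CCG Pro — identical.
Nonsynonymous differences: 2 → different protein.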